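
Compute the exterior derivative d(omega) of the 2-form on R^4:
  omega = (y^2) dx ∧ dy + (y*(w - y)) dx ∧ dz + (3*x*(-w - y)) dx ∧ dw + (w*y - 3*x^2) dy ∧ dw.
d(omega) = (-w + 2*y) dx ∧ dy ∧ dz + (y) dx ∧ dz ∧ dw + (-3*x) dx ∧ dy ∧ dw

For a 2-form omega = sum_{i<j} g_{ij} dx_i ∧ dx_j, the exterior derivative is
  d(omega) = sum_{i<j} d(g_{ij}) ∧ dx_i ∧ dx_j = sum_{i<j, k} (∂g_{ij}/∂x_k) dx_k ∧ dx_i ∧ dx_j.
Expand each term, using dx_k ∧ dx_i ∧ dx_j = sgn(permutation) dx_{(a)} ∧ dx_{(b)} ∧ dx_{(c)} with (a < b < c) sorted:
  d(y*(w - y)) includes (∂/∂y)(y*(w - y)) dy = (w - 2*y) dy, which multiplied by dx ∧ dz gives (-w + 2*y) dx ∧ dy ∧ dz
  d(y*(w - y)) includes (∂/∂w)(y*(w - y)) dw = (y) dw, which multiplied by dx ∧ dz gives (y) dx ∧ dz ∧ dw
  d(3*x*(-w - y)) includes (∂/∂y)(3*x*(-w - y)) dy = (-3*x) dy, which multiplied by dx ∧ dw gives (3*x) dx ∧ dy ∧ dw
  d(w*y - 3*x^2) includes (∂/∂x)(w*y - 3*x^2) dx = (-6*x) dx, which multiplied by dy ∧ dw gives (-6*x) dx ∧ dy ∧ dw
Collecting like 3-forms: d(omega) = (-w + 2*y) dx ∧ dy ∧ dz + (y) dx ∧ dz ∧ dw + (-3*x) dx ∧ dy ∧ dw.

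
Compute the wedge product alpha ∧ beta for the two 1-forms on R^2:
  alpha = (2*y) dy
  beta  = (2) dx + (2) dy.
alpha ∧ beta = (-4*y) dx ∧ dy

Distribute the wedge, using dx_i ∧ dx_j = -dx_j ∧ dx_i and dx_i ∧ dx_i = 0. For each pair (i, j) with i < j, the coefficient of dx_i ∧ dx_j in alpha ∧ beta is (alpha_i * beta_j - alpha_j * beta_i). Collecting: alpha ∧ beta = (-4*y) dx ∧ dy.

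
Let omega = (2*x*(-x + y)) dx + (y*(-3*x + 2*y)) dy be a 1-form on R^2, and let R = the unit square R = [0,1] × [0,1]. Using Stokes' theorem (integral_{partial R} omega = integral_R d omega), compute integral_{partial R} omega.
integral_(partial R) omega = -5/2

Stokes: integral_partial_R omega = integral_R d omega with d omega = (∂Q/∂x - ∂P/∂y) dx ∧ dy.
  ∂Q/∂x = -3*y
  ∂P/∂y = 2*x
  integrand = ∂Q/∂x - ∂P/∂y = -2*x - 3*y.
Integrating over R: integral_0^1 integral_0^1 (-2*x - 3*y) dx dy = -5/2.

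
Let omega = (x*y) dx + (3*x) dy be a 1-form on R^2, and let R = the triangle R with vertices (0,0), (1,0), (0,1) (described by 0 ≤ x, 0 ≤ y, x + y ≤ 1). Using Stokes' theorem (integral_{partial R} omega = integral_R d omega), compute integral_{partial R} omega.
integral_(partial R) omega = 4/3

Stokes: integral_partial_R omega = integral_R d omega with d omega = (∂Q/∂x - ∂P/∂y) dx ∧ dy.
  ∂Q/∂x = 3
  ∂P/∂y = x
  integrand = ∂Q/∂x - ∂P/∂y = 3 - x.
Integrating over R: integral_0^1 integral_0^{1-x} (3 - x) dy dx = 4/3.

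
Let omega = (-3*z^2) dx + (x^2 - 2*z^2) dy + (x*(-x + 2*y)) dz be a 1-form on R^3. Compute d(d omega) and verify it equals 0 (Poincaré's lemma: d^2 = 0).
d(d omega) = 0

Step 1: d omega = sum_{i<j} (∂f_j/∂x_i - ∂f_i/∂x_j) dx_i ∧ dx_j:
  coeff of dx ∧ dy: 2*x
  coeff of dx ∧ dz: -2*x + 2*y + 6*z
  coeff of dy ∧ dz: 2*x + 4*z
Step 2: Apply d again to each 2-form coefficient. The only possible 3-form in R^3 is dx ∧ dy ∧ dz, with coefficient
  ∂(coeff of dy∧dz)/∂x - ∂(coeff of dx∧dz)/∂y + ∂(coeff of dx∧dy)/∂z
  = ∂/∂x (2*x + 4*z) - ∂/∂y (-2*x + 2*y + 6*z) + ∂/∂z (2*x).
Each of these terms simplifies to sums of mixed partials that cancel in pairs. The result is 0 (by equality of mixed partials for smooth functions — Schwarz / Clairaut).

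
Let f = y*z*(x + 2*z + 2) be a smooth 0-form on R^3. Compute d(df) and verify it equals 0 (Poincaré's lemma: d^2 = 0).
d(df) = 0

Step 1: df = sum_i (∂f/∂x_i) dx_i = (y*z) dx + (z*(x + 2*z + 2)) dy + (y*(x + 4*z + 2)) dz.
Step 2: Apply d again. Using the 1-form formula, the coefficient of dx ∧ dy in d(df) is ∂^2 f/∂x ∂y - ∂^2 f/∂y ∂x = (z) - (z) = 0 (equality of mixed partials for smooth f).
Similarly for dx ∧ dz and dy ∧ dz — all coefficients vanish. So d(df) = 0.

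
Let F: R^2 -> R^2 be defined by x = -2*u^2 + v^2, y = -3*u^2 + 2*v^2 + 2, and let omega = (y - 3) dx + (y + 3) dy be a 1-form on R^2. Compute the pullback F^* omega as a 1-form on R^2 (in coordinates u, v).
F^* omega = (2*u*(15*u^2 - 10*v^2 - 13)) du + (6*v*(-3*u^2 + 2*v^2 + 3)) dv

Using F^*(f dg) = (f ∘ F) d(g ∘ F), substitute each coordinate x_i by F_i(u, v) in f_i, and replace dx_i by d F_i = (∂F_i/∂u) du + (∂F_i/∂v) dv.
  For the x component: f_1(F) = -3*u^2 + 2*v^2 - 1; d F_1 = (-4*u) du + (2*v) dv
  For the y component: f_2(F) = -3*u^2 + 2*v^2 + 5; d F_2 = (-6*u) du + (4*v) dv
Combining and collecting du, dv coefficients:
  coeff of du: 2*u*(15*u^2 - 10*v^2 - 13)
  coeff of dv: 6*v*(-3*u^2 + 2*v^2 + 3)
F^* omega = (2*u*(15*u^2 - 10*v^2 - 13)) du + (6*v*(-3*u^2 + 2*v^2 + 3)) dv.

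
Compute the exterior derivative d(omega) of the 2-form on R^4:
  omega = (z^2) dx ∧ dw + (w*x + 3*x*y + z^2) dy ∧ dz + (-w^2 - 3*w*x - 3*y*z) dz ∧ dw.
d(omega) = (-3*w - 2*z) dx ∧ dz ∧ dw + (w + 3*y) dx ∧ dy ∧ dz + (x - 3*z) dy ∧ dz ∧ dw

For a 2-form omega = sum_{i<j} g_{ij} dx_i ∧ dx_j, the exterior derivative is
  d(omega) = sum_{i<j} d(g_{ij}) ∧ dx_i ∧ dx_j = sum_{i<j, k} (∂g_{ij}/∂x_k) dx_k ∧ dx_i ∧ dx_j.
Expand each term, using dx_k ∧ dx_i ∧ dx_j = sgn(permutation) dx_{(a)} ∧ dx_{(b)} ∧ dx_{(c)} with (a < b < c) sorted:
  d(z^2) includes (∂/∂z)(z^2) dz = (2*z) dz, which multiplied by dx ∧ dw gives (-2*z) dx ∧ dz ∧ dw
  d(w*x + 3*x*y + z^2) includes (∂/∂x)(w*x + 3*x*y + z^2) dx = (w + 3*y) dx, which multiplied by dy ∧ dz gives (w + 3*y) dx ∧ dy ∧ dz
  d(w*x + 3*x*y + z^2) includes (∂/∂w)(w*x + 3*x*y + z^2) dw = (x) dw, which multiplied by dy ∧ dz gives (x) dy ∧ dz ∧ dw
  d(-w^2 - 3*w*x - 3*y*z) includes (∂/∂x)(-w^2 - 3*w*x - 3*y*z) dx = (-3*w) dx, which multiplied by dz ∧ dw gives (-3*w) dx ∧ dz ∧ dw
  d(-w^2 - 3*w*x - 3*y*z) includes (∂/∂y)(-w^2 - 3*w*x - 3*y*z) dy = (-3*z) dy, which multiplied by dz ∧ dw gives (-3*z) dy ∧ dz ∧ dw
Collecting like 3-forms: d(omega) = (-3*w - 2*z) dx ∧ dz ∧ dw + (w + 3*y) dx ∧ dy ∧ dz + (x - 3*z) dy ∧ dz ∧ dw.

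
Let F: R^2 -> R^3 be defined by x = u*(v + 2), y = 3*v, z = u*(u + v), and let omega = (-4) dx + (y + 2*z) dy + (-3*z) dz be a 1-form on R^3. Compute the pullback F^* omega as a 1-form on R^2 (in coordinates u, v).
F^* omega = (-6*u^3 - 9*u^2*v - 3*u*v^2 - 4*v - 8) du + (-3*u^3 - 3*u^2*v + 6*u^2 + 6*u*v - 4*u + 9*v) dv

Using F^*(f dg) = (f ∘ F) d(g ∘ F), substitute each coordinate x_i by F_i(u, v) in f_i, and replace dx_i by d F_i = (∂F_i/∂u) du + (∂F_i/∂v) dv.
  For the x component: f_1(F) = -4; d F_1 = (v + 2) du + (u) dv
  For the y component: f_2(F) = 2*u^2 + 2*u*v + 3*v; d F_2 = (0) du + (3) dv
  For the z component: f_3(F) = 3*u*(-u - v); d F_3 = (2*u + v) du + (u) dv
Combining and collecting du, dv coefficients:
  coeff of du: -6*u^3 - 9*u^2*v - 3*u*v^2 - 4*v - 8
  coeff of dv: -3*u^3 - 3*u^2*v + 6*u^2 + 6*u*v - 4*u + 9*v
F^* omega = (-6*u^3 - 9*u^2*v - 3*u*v^2 - 4*v - 8) du + (-3*u^3 - 3*u^2*v + 6*u^2 + 6*u*v - 4*u + 9*v) dv.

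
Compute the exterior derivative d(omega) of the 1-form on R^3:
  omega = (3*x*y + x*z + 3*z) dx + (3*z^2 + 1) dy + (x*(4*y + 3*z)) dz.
d(omega) = (-3*x) dx ∧ dy + (-x + 4*y + 3*z - 3) dx ∧ dz + (4*x - 6*z) dy ∧ dz

For a 1-form omega = sum_i f_i dx_i, the exterior derivative is
  d(omega) = sum_{i < j} (∂f_j/∂x_i - ∂f_i/∂x_j) dx_i ∧ dx_j.
  coefficient of dx ∧ dy: ∂f_2/∂x - ∂f_1/∂y = ∂(3*z^2 + 1)/∂x - ∂(3*x*y + x*z + 3*z)/∂y = -3*x
  coefficient of dx ∧ dz: ∂f_3/∂x - ∂f_1/∂z = ∂(x*(4*y + 3*z))/∂x - ∂(3*x*y + x*z + 3*z)/∂z = -x + 4*y + 3*z - 3
  coefficient of dy ∧ dz: ∂f_3/∂y - ∂f_2/∂z = ∂(x*(4*y + 3*z))/∂y - ∂(3*z^2 + 1)/∂z = 4*x - 6*z
Assembling: d(omega) = (-3*x) dx ∧ dy + (-x + 4*y + 3*z - 3) dx ∧ dz + (4*x - 6*z) dy ∧ dz.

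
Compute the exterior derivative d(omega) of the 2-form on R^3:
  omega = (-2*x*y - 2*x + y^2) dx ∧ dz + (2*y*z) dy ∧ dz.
d(omega) = (2*x - 2*y) dx ∧ dy ∧ dz

For a 2-form omega = sum_{i<j} g_{ij} dx_i ∧ dx_j, the exterior derivative is
  d(omega) = sum_{i<j} d(g_{ij}) ∧ dx_i ∧ dx_j = sum_{i<j, k} (∂g_{ij}/∂x_k) dx_k ∧ dx_i ∧ dx_j.
Expand each term, using dx_k ∧ dx_i ∧ dx_j = sgn(permutation) dx_{(a)} ∧ dx_{(b)} ∧ dx_{(c)} with (a < b < c) sorted:
  d(-2*x*y - 2*x + y^2) includes (∂/∂y)(-2*x*y - 2*x + y^2) dy = (-2*x + 2*y) dy, which multiplied by dx ∧ dz gives (2*x - 2*y) dx ∧ dy ∧ dz
Collecting like 3-forms: d(omega) = (2*x - 2*y) dx ∧ dy ∧ dz.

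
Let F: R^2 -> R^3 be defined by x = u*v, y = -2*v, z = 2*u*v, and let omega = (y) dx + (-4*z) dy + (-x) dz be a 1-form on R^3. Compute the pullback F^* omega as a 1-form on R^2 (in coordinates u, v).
F^* omega = (2*v^2*(-u - 1)) du + (2*u*v*(7 - u)) dv

Using F^*(f dg) = (f ∘ F) d(g ∘ F), substitute each coordinate x_i by F_i(u, v) in f_i, and replace dx_i by d F_i = (∂F_i/∂u) du + (∂F_i/∂v) dv.
  For the x component: f_1(F) = -2*v; d F_1 = (v) du + (u) dv
  For the y component: f_2(F) = -8*u*v; d F_2 = (0) du + (-2) dv
  For the z component: f_3(F) = -u*v; d F_3 = (2*v) du + (2*u) dv
Combining and collecting du, dv coefficients:
  coeff of du: 2*v^2*(-u - 1)
  coeff of dv: 2*u*v*(7 - u)
F^* omega = (2*v^2*(-u - 1)) du + (2*u*v*(7 - u)) dv.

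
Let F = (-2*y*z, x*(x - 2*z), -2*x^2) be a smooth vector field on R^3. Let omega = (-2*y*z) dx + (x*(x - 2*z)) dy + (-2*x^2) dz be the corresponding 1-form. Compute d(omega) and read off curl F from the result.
d(omega) = (2*x) dy ∧ dz + (4*x - 2*y) dz ∧ dx + (2*x) dx ∧ dy; curl F = (2*x, 4*x - 2*y, 2*x)

d omega = sum_{i<j} (∂f_j/∂x_i - ∂f_i/∂x_j) dx_i ∧ dx_j. Under the identification (dy ∧ dz, dz ∧ dx, dx ∧ dy) ↔ (e_x, e_y, e_z), the coefficients are exactly the components of curl F. Compute:
  ∂R/∂y - ∂Q/∂z = (0) - (-2*x) = 2*x
  ∂P/∂z - ∂R/∂x = (-2*y) - (-4*x) = 4*x - 2*y
  ∂Q/∂x - ∂P/∂y = (2*x - 2*z) - (-2*z) = 2*x.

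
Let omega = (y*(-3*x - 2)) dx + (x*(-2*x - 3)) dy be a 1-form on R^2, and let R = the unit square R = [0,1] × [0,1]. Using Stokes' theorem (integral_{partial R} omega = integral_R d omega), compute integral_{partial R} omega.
integral_(partial R) omega = -3/2

Stokes: integral_partial_R omega = integral_R d omega with d omega = (∂Q/∂x - ∂P/∂y) dx ∧ dy.
  ∂Q/∂x = -4*x - 3
  ∂P/∂y = -3*x - 2
  integrand = ∂Q/∂x - ∂P/∂y = -x - 1.
Integrating over R: integral_0^1 integral_0^1 (-x - 1) dx dy = -3/2.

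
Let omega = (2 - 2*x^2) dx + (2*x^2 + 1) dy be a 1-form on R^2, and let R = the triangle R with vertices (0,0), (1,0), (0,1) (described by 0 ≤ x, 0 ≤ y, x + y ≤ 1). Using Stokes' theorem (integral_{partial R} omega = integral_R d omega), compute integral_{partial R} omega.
integral_(partial R) omega = 2/3

Stokes: integral_partial_R omega = integral_R d omega with d omega = (∂Q/∂x - ∂P/∂y) dx ∧ dy.
  ∂Q/∂x = 4*x
  ∂P/∂y = 0
  integrand = ∂Q/∂x - ∂P/∂y = 4*x.
Integrating over R: integral_0^1 integral_0^{1-x} (4*x) dy dx = 2/3.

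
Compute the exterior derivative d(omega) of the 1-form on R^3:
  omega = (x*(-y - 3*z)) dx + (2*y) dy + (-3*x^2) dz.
d(omega) = (x) dx ∧ dy + (-3*x) dx ∧ dz

For a 1-form omega = sum_i f_i dx_i, the exterior derivative is
  d(omega) = sum_{i < j} (∂f_j/∂x_i - ∂f_i/∂x_j) dx_i ∧ dx_j.
  coefficient of dx ∧ dy: ∂f_2/∂x - ∂f_1/∂y = ∂(2*y)/∂x - ∂(x*(-y - 3*z))/∂y = x
  coefficient of dx ∧ dz: ∂f_3/∂x - ∂f_1/∂z = ∂(-3*x^2)/∂x - ∂(x*(-y - 3*z))/∂z = -3*x
Assembling: d(omega) = (x) dx ∧ dy + (-3*x) dx ∧ dz.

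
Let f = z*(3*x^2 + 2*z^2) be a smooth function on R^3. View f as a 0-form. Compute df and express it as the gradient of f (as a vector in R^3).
df = (6*x*z) dx + (0) dy + (3*x^2 + 6*z^2) dz; grad f = (6*x*z, 0, 3*x^2 + 6*z^2)

For a 0-form f, d f = (∂f/∂x) dx + (∂f/∂y) dy + (∂f/∂z) dz. The components of the vector representation are exactly the entries of grad f in Cartesian coordinates:
  ∂f/∂x = 6*x*z
  ∂f/∂y = 0
  ∂f/∂z = 3*x^2 + 6*z^2.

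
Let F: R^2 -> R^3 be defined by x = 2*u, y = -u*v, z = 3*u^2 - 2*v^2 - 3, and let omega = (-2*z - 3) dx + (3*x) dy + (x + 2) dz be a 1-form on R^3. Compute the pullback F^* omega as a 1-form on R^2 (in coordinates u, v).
F^* omega = (-6*u*v + 12*u + 8*v^2 + 6) du + (-6*u^2 - 8*u*v - 8*v) dv

Using F^*(f dg) = (f ∘ F) d(g ∘ F), substitute each coordinate x_i by F_i(u, v) in f_i, and replace dx_i by d F_i = (∂F_i/∂u) du + (∂F_i/∂v) dv.
  For the x component: f_1(F) = -6*u^2 + 4*v^2 + 3; d F_1 = (2) du + (0) dv
  For the y component: f_2(F) = 6*u; d F_2 = (-v) du + (-u) dv
  For the z component: f_3(F) = 2*u + 2; d F_3 = (6*u) du + (-4*v) dv
Combining and collecting du, dv coefficients:
  coeff of du: -6*u*v + 12*u + 8*v^2 + 6
  coeff of dv: -6*u^2 - 8*u*v - 8*v
F^* omega = (-6*u*v + 12*u + 8*v^2 + 6) du + (-6*u^2 - 8*u*v - 8*v) dv.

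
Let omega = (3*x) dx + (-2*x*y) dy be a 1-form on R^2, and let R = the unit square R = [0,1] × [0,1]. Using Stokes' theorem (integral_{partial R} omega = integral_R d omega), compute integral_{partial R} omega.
integral_(partial R) omega = -1

Stokes: integral_partial_R omega = integral_R d omega with d omega = (∂Q/∂x - ∂P/∂y) dx ∧ dy.
  ∂Q/∂x = -2*y
  ∂P/∂y = 0
  integrand = ∂Q/∂x - ∂P/∂y = -2*y.
Integrating over R: integral_0^1 integral_0^1 (-2*y) dx dy = -1.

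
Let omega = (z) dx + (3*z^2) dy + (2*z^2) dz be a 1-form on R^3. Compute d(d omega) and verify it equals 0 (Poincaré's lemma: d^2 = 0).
d(d omega) = 0

Step 1: d omega = sum_{i<j} (∂f_j/∂x_i - ∂f_i/∂x_j) dx_i ∧ dx_j:
  coeff of dx ∧ dy: 0
  coeff of dx ∧ dz: -1
  coeff of dy ∧ dz: -6*z
Step 2: Apply d again to each 2-form coefficient. The only possible 3-form in R^3 is dx ∧ dy ∧ dz, with coefficient
  ∂(coeff of dy∧dz)/∂x - ∂(coeff of dx∧dz)/∂y + ∂(coeff of dx∧dy)/∂z
  = ∂/∂x (-6*z) - ∂/∂y (-1) + ∂/∂z (0).
Each of these terms simplifies to sums of mixed partials that cancel in pairs. The result is 0 (by equality of mixed partials for smooth functions — Schwarz / Clairaut).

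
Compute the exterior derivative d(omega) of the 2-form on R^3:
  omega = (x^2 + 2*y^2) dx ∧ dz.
d(omega) = (-4*y) dx ∧ dy ∧ dz

For a 2-form omega = sum_{i<j} g_{ij} dx_i ∧ dx_j, the exterior derivative is
  d(omega) = sum_{i<j} d(g_{ij}) ∧ dx_i ∧ dx_j = sum_{i<j, k} (∂g_{ij}/∂x_k) dx_k ∧ dx_i ∧ dx_j.
Expand each term, using dx_k ∧ dx_i ∧ dx_j = sgn(permutation) dx_{(a)} ∧ dx_{(b)} ∧ dx_{(c)} with (a < b < c) sorted:
  d(x^2 + 2*y^2) includes (∂/∂y)(x^2 + 2*y^2) dy = (4*y) dy, which multiplied by dx ∧ dz gives (-4*y) dx ∧ dy ∧ dz
Collecting like 3-forms: d(omega) = (-4*y) dx ∧ dy ∧ dz.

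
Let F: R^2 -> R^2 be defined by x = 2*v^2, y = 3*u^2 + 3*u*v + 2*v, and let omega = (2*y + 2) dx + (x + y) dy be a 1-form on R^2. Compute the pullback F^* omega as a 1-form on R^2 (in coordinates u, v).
F^* omega = (18*u^3 + 27*u^2*v + 21*u*v^2 + 12*u*v + 6*v^3 + 6*v^2) du + (9*u^3 + 33*u^2*v + 6*u^2 + 30*u*v^2 + 12*u*v + 20*v^2 + 12*v) dv

Using F^*(f dg) = (f ∘ F) d(g ∘ F), substitute each coordinate x_i by F_i(u, v) in f_i, and replace dx_i by d F_i = (∂F_i/∂u) du + (∂F_i/∂v) dv.
  For the x component: f_1(F) = 6*u^2 + 6*u*v + 4*v + 2; d F_1 = (0) du + (4*v) dv
  For the y component: f_2(F) = 3*u^2 + 3*u*v + 2*v^2 + 2*v; d F_2 = (6*u + 3*v) du + (3*u + 2) dv
Combining and collecting du, dv coefficients:
  coeff of du: 18*u^3 + 27*u^2*v + 21*u*v^2 + 12*u*v + 6*v^3 + 6*v^2
  coeff of dv: 9*u^3 + 33*u^2*v + 6*u^2 + 30*u*v^2 + 12*u*v + 20*v^2 + 12*v
F^* omega = (18*u^3 + 27*u^2*v + 21*u*v^2 + 12*u*v + 6*v^3 + 6*v^2) du + (9*u^3 + 33*u^2*v + 6*u^2 + 30*u*v^2 + 12*u*v + 20*v^2 + 12*v) dv.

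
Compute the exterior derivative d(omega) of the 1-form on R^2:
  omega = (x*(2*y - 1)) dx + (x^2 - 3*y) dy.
d(omega) = 0

For a 1-form omega = sum_i f_i dx_i, the exterior derivative is
  d(omega) = sum_{i < j} (∂f_j/∂x_i - ∂f_i/∂x_j) dx_i ∧ dx_j.

Assembling: d(omega) = 0.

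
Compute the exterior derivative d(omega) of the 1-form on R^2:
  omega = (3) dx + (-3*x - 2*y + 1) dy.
d(omega) = (-3) dx ∧ dy

For a 1-form omega = sum_i f_i dx_i, the exterior derivative is
  d(omega) = sum_{i < j} (∂f_j/∂x_i - ∂f_i/∂x_j) dx_i ∧ dx_j.
  coefficient of dx ∧ dy: ∂f_2/∂x - ∂f_1/∂y = ∂(-3*x - 2*y + 1)/∂x - ∂(3)/∂y = -3
Assembling: d(omega) = (-3) dx ∧ dy.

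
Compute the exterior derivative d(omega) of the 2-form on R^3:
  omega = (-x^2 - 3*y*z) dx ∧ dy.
d(omega) = (-3*y) dx ∧ dy ∧ dz

For a 2-form omega = sum_{i<j} g_{ij} dx_i ∧ dx_j, the exterior derivative is
  d(omega) = sum_{i<j} d(g_{ij}) ∧ dx_i ∧ dx_j = sum_{i<j, k} (∂g_{ij}/∂x_k) dx_k ∧ dx_i ∧ dx_j.
Expand each term, using dx_k ∧ dx_i ∧ dx_j = sgn(permutation) dx_{(a)} ∧ dx_{(b)} ∧ dx_{(c)} with (a < b < c) sorted:
  d(-x^2 - 3*y*z) includes (∂/∂z)(-x^2 - 3*y*z) dz = (-3*y) dz, which multiplied by dx ∧ dy gives (-3*y) dx ∧ dy ∧ dz
Collecting like 3-forms: d(omega) = (-3*y) dx ∧ dy ∧ dz.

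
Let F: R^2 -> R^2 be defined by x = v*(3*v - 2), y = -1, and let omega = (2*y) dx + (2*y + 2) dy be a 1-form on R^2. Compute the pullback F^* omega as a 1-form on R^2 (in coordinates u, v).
F^* omega = (4 - 12*v) dv

Using F^*(f dg) = (f ∘ F) d(g ∘ F), substitute each coordinate x_i by F_i(u, v) in f_i, and replace dx_i by d F_i = (∂F_i/∂u) du + (∂F_i/∂v) dv.
  For the x component: f_1(F) = -2; d F_1 = (0) du + (6*v - 2) dv
  For the y component: f_2(F) = 0; d F_2 = (0) du + (0) dv
Combining and collecting du, dv coefficients:
  coeff of du: 0
  coeff of dv: 4 - 12*v
F^* omega = (4 - 12*v) dv.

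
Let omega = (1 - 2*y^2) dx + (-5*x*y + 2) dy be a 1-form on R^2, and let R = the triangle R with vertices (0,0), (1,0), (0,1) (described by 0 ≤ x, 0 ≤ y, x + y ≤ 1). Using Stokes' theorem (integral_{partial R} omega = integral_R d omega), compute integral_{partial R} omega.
integral_(partial R) omega = -1/6

Stokes: integral_partial_R omega = integral_R d omega with d omega = (∂Q/∂x - ∂P/∂y) dx ∧ dy.
  ∂Q/∂x = -5*y
  ∂P/∂y = -4*y
  integrand = ∂Q/∂x - ∂P/∂y = -y.
Integrating over R: integral_0^1 integral_0^{1-x} (-y) dy dx = -1/6.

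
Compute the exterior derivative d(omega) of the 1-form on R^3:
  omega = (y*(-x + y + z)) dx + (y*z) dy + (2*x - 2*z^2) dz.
d(omega) = (x - 2*y - z) dx ∧ dy + (2 - y) dx ∧ dz + (-y) dy ∧ dz

For a 1-form omega = sum_i f_i dx_i, the exterior derivative is
  d(omega) = sum_{i < j} (∂f_j/∂x_i - ∂f_i/∂x_j) dx_i ∧ dx_j.
  coefficient of dx ∧ dy: ∂f_2/∂x - ∂f_1/∂y = ∂(y*z)/∂x - ∂(y*(-x + y + z))/∂y = x - 2*y - z
  coefficient of dx ∧ dz: ∂f_3/∂x - ∂f_1/∂z = ∂(2*x - 2*z^2)/∂x - ∂(y*(-x + y + z))/∂z = 2 - y
  coefficient of dy ∧ dz: ∂f_3/∂y - ∂f_2/∂z = ∂(2*x - 2*z^2)/∂y - ∂(y*z)/∂z = -y
Assembling: d(omega) = (x - 2*y - z) dx ∧ dy + (2 - y) dx ∧ dz + (-y) dy ∧ dz.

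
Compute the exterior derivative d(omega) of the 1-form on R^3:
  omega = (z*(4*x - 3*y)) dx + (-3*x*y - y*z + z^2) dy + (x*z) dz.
d(omega) = (-3*y + 3*z) dx ∧ dy + (-4*x + 3*y + z) dx ∧ dz + (y - 2*z) dy ∧ dz

For a 1-form omega = sum_i f_i dx_i, the exterior derivative is
  d(omega) = sum_{i < j} (∂f_j/∂x_i - ∂f_i/∂x_j) dx_i ∧ dx_j.
  coefficient of dx ∧ dy: ∂f_2/∂x - ∂f_1/∂y = ∂(-3*x*y - y*z + z^2)/∂x - ∂(z*(4*x - 3*y))/∂y = -3*y + 3*z
  coefficient of dx ∧ dz: ∂f_3/∂x - ∂f_1/∂z = ∂(x*z)/∂x - ∂(z*(4*x - 3*y))/∂z = -4*x + 3*y + z
  coefficient of dy ∧ dz: ∂f_3/∂y - ∂f_2/∂z = ∂(x*z)/∂y - ∂(-3*x*y - y*z + z^2)/∂z = y - 2*z
Assembling: d(omega) = (-3*y + 3*z) dx ∧ dy + (-4*x + 3*y + z) dx ∧ dz + (y - 2*z) dy ∧ dz.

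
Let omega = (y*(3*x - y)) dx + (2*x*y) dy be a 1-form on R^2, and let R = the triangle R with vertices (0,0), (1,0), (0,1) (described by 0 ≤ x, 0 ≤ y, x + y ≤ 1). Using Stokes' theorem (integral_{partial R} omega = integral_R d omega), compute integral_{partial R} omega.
integral_(partial R) omega = 1/6

Stokes: integral_partial_R omega = integral_R d omega with d omega = (∂Q/∂x - ∂P/∂y) dx ∧ dy.
  ∂Q/∂x = 2*y
  ∂P/∂y = 3*x - 2*y
  integrand = ∂Q/∂x - ∂P/∂y = -3*x + 4*y.
Integrating over R: integral_0^1 integral_0^{1-x} (-3*x + 4*y) dy dx = 1/6.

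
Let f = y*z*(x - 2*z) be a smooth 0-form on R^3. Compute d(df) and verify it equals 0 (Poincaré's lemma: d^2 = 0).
d(df) = 0

Step 1: df = sum_i (∂f/∂x_i) dx_i = (y*z) dx + (z*(x - 2*z)) dy + (y*(x - 4*z)) dz.
Step 2: Apply d again. Using the 1-form formula, the coefficient of dx ∧ dy in d(df) is ∂^2 f/∂x ∂y - ∂^2 f/∂y ∂x = (z) - (z) = 0 (equality of mixed partials for smooth f).
Similarly for dx ∧ dz and dy ∧ dz — all coefficients vanish. So d(df) = 0.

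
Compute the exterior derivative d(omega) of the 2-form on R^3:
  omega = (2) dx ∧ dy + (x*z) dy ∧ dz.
d(omega) = (z) dx ∧ dy ∧ dz

For a 2-form omega = sum_{i<j} g_{ij} dx_i ∧ dx_j, the exterior derivative is
  d(omega) = sum_{i<j} d(g_{ij}) ∧ dx_i ∧ dx_j = sum_{i<j, k} (∂g_{ij}/∂x_k) dx_k ∧ dx_i ∧ dx_j.
Expand each term, using dx_k ∧ dx_i ∧ dx_j = sgn(permutation) dx_{(a)} ∧ dx_{(b)} ∧ dx_{(c)} with (a < b < c) sorted:
  d(x*z) includes (∂/∂x)(x*z) dx = (z) dx, which multiplied by dy ∧ dz gives (z) dx ∧ dy ∧ dz
Collecting like 3-forms: d(omega) = (z) dx ∧ dy ∧ dz.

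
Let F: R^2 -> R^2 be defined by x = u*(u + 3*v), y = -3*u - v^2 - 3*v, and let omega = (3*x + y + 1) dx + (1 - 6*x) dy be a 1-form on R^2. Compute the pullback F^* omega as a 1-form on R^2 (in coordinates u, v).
F^* omega = (6*u^3 + 27*u^2*v + 12*u^2 + 25*u*v^2 + 39*u*v + 2*u - 3*v^3 - 9*v^2 + 3*v - 3) du + (9*u^3 + 39*u^2*v + 9*u^2 + 33*u*v^2 + 45*u*v + 3*u - 2*v - 3) dv

Using F^*(f dg) = (f ∘ F) d(g ∘ F), substitute each coordinate x_i by F_i(u, v) in f_i, and replace dx_i by d F_i = (∂F_i/∂u) du + (∂F_i/∂v) dv.
  For the x component: f_1(F) = 3*u^2 + 9*u*v - 3*u - v^2 - 3*v + 1; d F_1 = (2*u + 3*v) du + (3*u) dv
  For the y component: f_2(F) = -6*u^2 - 18*u*v + 1; d F_2 = (-3) du + (-2*v - 3) dv
Combining and collecting du, dv coefficients:
  coeff of du: 6*u^3 + 27*u^2*v + 12*u^2 + 25*u*v^2 + 39*u*v + 2*u - 3*v^3 - 9*v^2 + 3*v - 3
  coeff of dv: 9*u^3 + 39*u^2*v + 9*u^2 + 33*u*v^2 + 45*u*v + 3*u - 2*v - 3
F^* omega = (6*u^3 + 27*u^2*v + 12*u^2 + 25*u*v^2 + 39*u*v + 2*u - 3*v^3 - 9*v^2 + 3*v - 3) du + (9*u^3 + 39*u^2*v + 9*u^2 + 33*u*v^2 + 45*u*v + 3*u - 2*v - 3) dv.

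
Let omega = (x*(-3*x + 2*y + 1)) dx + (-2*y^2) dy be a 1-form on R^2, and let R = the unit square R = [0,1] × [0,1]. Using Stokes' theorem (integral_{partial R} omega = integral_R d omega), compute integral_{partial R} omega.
integral_(partial R) omega = -1

Stokes: integral_partial_R omega = integral_R d omega with d omega = (∂Q/∂x - ∂P/∂y) dx ∧ dy.
  ∂Q/∂x = 0
  ∂P/∂y = 2*x
  integrand = ∂Q/∂x - ∂P/∂y = -2*x.
Integrating over R: integral_0^1 integral_0^1 (-2*x) dx dy = -1.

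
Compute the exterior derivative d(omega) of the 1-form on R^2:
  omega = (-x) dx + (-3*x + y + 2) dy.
d(omega) = (-3) dx ∧ dy

For a 1-form omega = sum_i f_i dx_i, the exterior derivative is
  d(omega) = sum_{i < j} (∂f_j/∂x_i - ∂f_i/∂x_j) dx_i ∧ dx_j.
  coefficient of dx ∧ dy: ∂f_2/∂x - ∂f_1/∂y = ∂(-3*x + y + 2)/∂x - ∂(-x)/∂y = -3
Assembling: d(omega) = (-3) dx ∧ dy.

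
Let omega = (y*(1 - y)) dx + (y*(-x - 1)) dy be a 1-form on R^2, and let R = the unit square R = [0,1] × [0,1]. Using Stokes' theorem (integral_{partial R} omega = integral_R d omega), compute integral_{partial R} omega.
integral_(partial R) omega = -1/2

Stokes: integral_partial_R omega = integral_R d omega with d omega = (∂Q/∂x - ∂P/∂y) dx ∧ dy.
  ∂Q/∂x = -y
  ∂P/∂y = 1 - 2*y
  integrand = ∂Q/∂x - ∂P/∂y = y - 1.
Integrating over R: integral_0^1 integral_0^1 (y - 1) dx dy = -1/2.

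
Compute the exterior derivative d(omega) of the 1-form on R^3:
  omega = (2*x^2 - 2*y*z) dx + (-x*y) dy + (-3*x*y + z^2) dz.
d(omega) = (-y + 2*z) dx ∧ dy + (-y) dx ∧ dz + (-3*x) dy ∧ dz

For a 1-form omega = sum_i f_i dx_i, the exterior derivative is
  d(omega) = sum_{i < j} (∂f_j/∂x_i - ∂f_i/∂x_j) dx_i ∧ dx_j.
  coefficient of dx ∧ dy: ∂f_2/∂x - ∂f_1/∂y = ∂(-x*y)/∂x - ∂(2*x^2 - 2*y*z)/∂y = -y + 2*z
  coefficient of dx ∧ dz: ∂f_3/∂x - ∂f_1/∂z = ∂(-3*x*y + z^2)/∂x - ∂(2*x^2 - 2*y*z)/∂z = -y
  coefficient of dy ∧ dz: ∂f_3/∂y - ∂f_2/∂z = ∂(-3*x*y + z^2)/∂y - ∂(-x*y)/∂z = -3*x
Assembling: d(omega) = (-y + 2*z) dx ∧ dy + (-y) dx ∧ dz + (-3*x) dy ∧ dz.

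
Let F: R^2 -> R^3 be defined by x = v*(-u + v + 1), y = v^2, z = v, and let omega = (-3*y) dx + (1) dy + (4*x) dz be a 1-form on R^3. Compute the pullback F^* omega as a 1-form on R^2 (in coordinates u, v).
F^* omega = (3*v^3) du + (v*(3*u*v - 4*u - 6*v^2 + v + 6)) dv

Using F^*(f dg) = (f ∘ F) d(g ∘ F), substitute each coordinate x_i by F_i(u, v) in f_i, and replace dx_i by d F_i = (∂F_i/∂u) du + (∂F_i/∂v) dv.
  For the x component: f_1(F) = -3*v^2; d F_1 = (-v) du + (-u + 2*v + 1) dv
  For the y component: f_2(F) = 1; d F_2 = (0) du + (2*v) dv
  For the z component: f_3(F) = 4*v*(-u + v + 1); d F_3 = (0) du + (1) dv
Combining and collecting du, dv coefficients:
  coeff of du: 3*v^3
  coeff of dv: v*(3*u*v - 4*u - 6*v^2 + v + 6)
F^* omega = (3*v^3) du + (v*(3*u*v - 4*u - 6*v^2 + v + 6)) dv.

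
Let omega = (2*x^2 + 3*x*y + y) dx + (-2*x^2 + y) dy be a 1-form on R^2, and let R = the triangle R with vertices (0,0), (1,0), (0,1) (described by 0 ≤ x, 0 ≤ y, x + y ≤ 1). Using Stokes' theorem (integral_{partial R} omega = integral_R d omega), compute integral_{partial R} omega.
integral_(partial R) omega = -5/3

Stokes: integral_partial_R omega = integral_R d omega with d omega = (∂Q/∂x - ∂P/∂y) dx ∧ dy.
  ∂Q/∂x = -4*x
  ∂P/∂y = 3*x + 1
  integrand = ∂Q/∂x - ∂P/∂y = -7*x - 1.
Integrating over R: integral_0^1 integral_0^{1-x} (-7*x - 1) dy dx = -5/3.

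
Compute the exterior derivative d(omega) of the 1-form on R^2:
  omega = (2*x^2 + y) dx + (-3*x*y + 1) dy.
d(omega) = (-3*y - 1) dx ∧ dy

For a 1-form omega = sum_i f_i dx_i, the exterior derivative is
  d(omega) = sum_{i < j} (∂f_j/∂x_i - ∂f_i/∂x_j) dx_i ∧ dx_j.
  coefficient of dx ∧ dy: ∂f_2/∂x - ∂f_1/∂y = ∂(-3*x*y + 1)/∂x - ∂(2*x^2 + y)/∂y = -3*y - 1
Assembling: d(omega) = (-3*y - 1) dx ∧ dy.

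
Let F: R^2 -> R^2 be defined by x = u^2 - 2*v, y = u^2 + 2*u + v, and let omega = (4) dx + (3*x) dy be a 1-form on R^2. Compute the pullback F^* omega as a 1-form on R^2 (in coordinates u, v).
F^* omega = (6*u^3 + 6*u^2 - 12*u*v + 8*u - 12*v) du + (3*u^2 - 6*v - 8) dv

Using F^*(f dg) = (f ∘ F) d(g ∘ F), substitute each coordinate x_i by F_i(u, v) in f_i, and replace dx_i by d F_i = (∂F_i/∂u) du + (∂F_i/∂v) dv.
  For the x component: f_1(F) = 4; d F_1 = (2*u) du + (-2) dv
  For the y component: f_2(F) = 3*u^2 - 6*v; d F_2 = (2*u + 2) du + (1) dv
Combining and collecting du, dv coefficients:
  coeff of du: 6*u^3 + 6*u^2 - 12*u*v + 8*u - 12*v
  coeff of dv: 3*u^2 - 6*v - 8
F^* omega = (6*u^3 + 6*u^2 - 12*u*v + 8*u - 12*v) du + (3*u^2 - 6*v - 8) dv.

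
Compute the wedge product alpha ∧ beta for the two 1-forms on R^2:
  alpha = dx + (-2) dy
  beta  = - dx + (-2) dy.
alpha ∧ beta = (-4) dx ∧ dy

Distribute the wedge, using dx_i ∧ dx_j = -dx_j ∧ dx_i and dx_i ∧ dx_i = 0. For each pair (i, j) with i < j, the coefficient of dx_i ∧ dx_j in alpha ∧ beta is (alpha_i * beta_j - alpha_j * beta_i). Collecting: alpha ∧ beta = (-4) dx ∧ dy.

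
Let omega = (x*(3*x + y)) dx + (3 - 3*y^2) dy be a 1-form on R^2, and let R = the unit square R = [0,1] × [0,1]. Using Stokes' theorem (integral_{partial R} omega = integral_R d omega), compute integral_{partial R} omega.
integral_(partial R) omega = -1/2

Stokes: integral_partial_R omega = integral_R d omega with d omega = (∂Q/∂x - ∂P/∂y) dx ∧ dy.
  ∂Q/∂x = 0
  ∂P/∂y = x
  integrand = ∂Q/∂x - ∂P/∂y = -x.
Integrating over R: integral_0^1 integral_0^1 (-x) dx dy = -1/2.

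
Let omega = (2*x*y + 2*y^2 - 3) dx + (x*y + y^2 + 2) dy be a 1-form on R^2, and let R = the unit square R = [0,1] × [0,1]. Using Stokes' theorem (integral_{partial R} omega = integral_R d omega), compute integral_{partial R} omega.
integral_(partial R) omega = -5/2

Stokes: integral_partial_R omega = integral_R d omega with d omega = (∂Q/∂x - ∂P/∂y) dx ∧ dy.
  ∂Q/∂x = y
  ∂P/∂y = 2*x + 4*y
  integrand = ∂Q/∂x - ∂P/∂y = -2*x - 3*y.
Integrating over R: integral_0^1 integral_0^1 (-2*x - 3*y) dx dy = -5/2.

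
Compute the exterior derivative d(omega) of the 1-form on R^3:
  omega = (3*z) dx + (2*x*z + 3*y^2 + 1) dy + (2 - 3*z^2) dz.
d(omega) = (2*z) dx ∧ dy + (-3) dx ∧ dz + (-2*x) dy ∧ dz

For a 1-form omega = sum_i f_i dx_i, the exterior derivative is
  d(omega) = sum_{i < j} (∂f_j/∂x_i - ∂f_i/∂x_j) dx_i ∧ dx_j.
  coefficient of dx ∧ dy: ∂f_2/∂x - ∂f_1/∂y = ∂(2*x*z + 3*y^2 + 1)/∂x - ∂(3*z)/∂y = 2*z
  coefficient of dx ∧ dz: ∂f_3/∂x - ∂f_1/∂z = ∂(2 - 3*z^2)/∂x - ∂(3*z)/∂z = -3
  coefficient of dy ∧ dz: ∂f_3/∂y - ∂f_2/∂z = ∂(2 - 3*z^2)/∂y - ∂(2*x*z + 3*y^2 + 1)/∂z = -2*x
Assembling: d(omega) = (2*z) dx ∧ dy + (-3) dx ∧ dz + (-2*x) dy ∧ dz.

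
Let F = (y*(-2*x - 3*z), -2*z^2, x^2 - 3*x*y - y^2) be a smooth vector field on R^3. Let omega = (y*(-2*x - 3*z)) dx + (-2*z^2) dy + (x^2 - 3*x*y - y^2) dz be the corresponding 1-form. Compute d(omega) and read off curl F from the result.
d(omega) = (-3*x - 2*y + 4*z) dy ∧ dz + (-2*x) dz ∧ dx + (2*x + 3*z) dx ∧ dy; curl F = (-3*x - 2*y + 4*z, -2*x, 2*x + 3*z)

d omega = sum_{i<j} (∂f_j/∂x_i - ∂f_i/∂x_j) dx_i ∧ dx_j. Under the identification (dy ∧ dz, dz ∧ dx, dx ∧ dy) ↔ (e_x, e_y, e_z), the coefficients are exactly the components of curl F. Compute:
  ∂R/∂y - ∂Q/∂z = (-3*x - 2*y) - (-4*z) = -3*x - 2*y + 4*z
  ∂P/∂z - ∂R/∂x = (-3*y) - (2*x - 3*y) = -2*x
  ∂Q/∂x - ∂P/∂y = (0) - (-2*x - 3*z) = 2*x + 3*z.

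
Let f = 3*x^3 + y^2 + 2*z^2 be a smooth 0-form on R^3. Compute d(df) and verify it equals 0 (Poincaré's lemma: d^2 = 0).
d(df) = 0

Step 1: df = sum_i (∂f/∂x_i) dx_i = (9*x^2) dx + (2*y) dy + (4*z) dz.
Step 2: Apply d again. Using the 1-form formula, the coefficient of dx ∧ dy in d(df) is ∂^2 f/∂x ∂y - ∂^2 f/∂y ∂x = (0) - (0) = 0 (equality of mixed partials for smooth f).
Similarly for dx ∧ dz and dy ∧ dz — all coefficients vanish. So d(df) = 0.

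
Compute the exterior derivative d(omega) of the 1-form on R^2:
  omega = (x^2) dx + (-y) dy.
d(omega) = 0

For a 1-form omega = sum_i f_i dx_i, the exterior derivative is
  d(omega) = sum_{i < j} (∂f_j/∂x_i - ∂f_i/∂x_j) dx_i ∧ dx_j.

Assembling: d(omega) = 0.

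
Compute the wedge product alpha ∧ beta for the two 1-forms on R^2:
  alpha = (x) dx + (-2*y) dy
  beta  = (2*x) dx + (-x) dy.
alpha ∧ beta = (x*(-x + 4*y)) dx ∧ dy

Distribute the wedge, using dx_i ∧ dx_j = -dx_j ∧ dx_i and dx_i ∧ dx_i = 0. For each pair (i, j) with i < j, the coefficient of dx_i ∧ dx_j in alpha ∧ beta is (alpha_i * beta_j - alpha_j * beta_i). Collecting: alpha ∧ beta = (x*(-x + 4*y)) dx ∧ dy.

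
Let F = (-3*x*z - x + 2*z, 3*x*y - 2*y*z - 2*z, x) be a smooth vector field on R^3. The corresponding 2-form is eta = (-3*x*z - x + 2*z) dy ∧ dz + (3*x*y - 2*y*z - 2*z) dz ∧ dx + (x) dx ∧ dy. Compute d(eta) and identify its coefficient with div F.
d(eta) = (3*x - 5*z - 1) dx ∧ dy ∧ dz; div F = 3*x - 5*z - 1

For a 2-form in R^3 of the form above, applying d gives a 3-form with coefficient ∂P/∂x + ∂Q/∂y + ∂R/∂z:
  ∂P/∂x = -3*z - 1
  ∂Q/∂y = 3*x - 2*z
  ∂R/∂z = 0
Sum = 3*x - 5*z - 1, which is exactly div F.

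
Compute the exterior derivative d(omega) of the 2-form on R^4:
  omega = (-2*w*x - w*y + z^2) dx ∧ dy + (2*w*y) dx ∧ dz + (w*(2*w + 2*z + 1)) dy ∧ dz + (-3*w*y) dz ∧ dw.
d(omega) = (-2*w + 2*z) dx ∧ dy ∧ dz + (-2*x - y) dx ∧ dy ∧ dw + (2*y) dx ∧ dz ∧ dw + (w + 2*z + 1) dy ∧ dz ∧ dw

For a 2-form omega = sum_{i<j} g_{ij} dx_i ∧ dx_j, the exterior derivative is
  d(omega) = sum_{i<j} d(g_{ij}) ∧ dx_i ∧ dx_j = sum_{i<j, k} (∂g_{ij}/∂x_k) dx_k ∧ dx_i ∧ dx_j.
Expand each term, using dx_k ∧ dx_i ∧ dx_j = sgn(permutation) dx_{(a)} ∧ dx_{(b)} ∧ dx_{(c)} with (a < b < c) sorted:
  d(-2*w*x - w*y + z^2) includes (∂/∂z)(-2*w*x - w*y + z^2) dz = (2*z) dz, which multiplied by dx ∧ dy gives (2*z) dx ∧ dy ∧ dz
  d(-2*w*x - w*y + z^2) includes (∂/∂w)(-2*w*x - w*y + z^2) dw = (-2*x - y) dw, which multiplied by dx ∧ dy gives (-2*x - y) dx ∧ dy ∧ dw
  d(2*w*y) includes (∂/∂y)(2*w*y) dy = (2*w) dy, which multiplied by dx ∧ dz gives (-2*w) dx ∧ dy ∧ dz
  d(2*w*y) includes (∂/∂w)(2*w*y) dw = (2*y) dw, which multiplied by dx ∧ dz gives (2*y) dx ∧ dz ∧ dw
  d(w*(2*w + 2*z + 1)) includes (∂/∂w)(w*(2*w + 2*z + 1)) dw = (4*w + 2*z + 1) dw, which multiplied by dy ∧ dz gives (4*w + 2*z + 1) dy ∧ dz ∧ dw
  d(-3*w*y) includes (∂/∂y)(-3*w*y) dy = (-3*w) dy, which multiplied by dz ∧ dw gives (-3*w) dy ∧ dz ∧ dw
Collecting like 3-forms: d(omega) = (-2*w + 2*z) dx ∧ dy ∧ dz + (-2*x - y) dx ∧ dy ∧ dw + (2*y) dx ∧ dz ∧ dw + (w + 2*z + 1) dy ∧ dz ∧ dw.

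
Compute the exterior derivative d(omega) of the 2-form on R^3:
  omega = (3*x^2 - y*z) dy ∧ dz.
d(omega) = (6*x) dx ∧ dy ∧ dz

For a 2-form omega = sum_{i<j} g_{ij} dx_i ∧ dx_j, the exterior derivative is
  d(omega) = sum_{i<j} d(g_{ij}) ∧ dx_i ∧ dx_j = sum_{i<j, k} (∂g_{ij}/∂x_k) dx_k ∧ dx_i ∧ dx_j.
Expand each term, using dx_k ∧ dx_i ∧ dx_j = sgn(permutation) dx_{(a)} ∧ dx_{(b)} ∧ dx_{(c)} with (a < b < c) sorted:
  d(3*x^2 - y*z) includes (∂/∂x)(3*x^2 - y*z) dx = (6*x) dx, which multiplied by dy ∧ dz gives (6*x) dx ∧ dy ∧ dz
Collecting like 3-forms: d(omega) = (6*x) dx ∧ dy ∧ dz.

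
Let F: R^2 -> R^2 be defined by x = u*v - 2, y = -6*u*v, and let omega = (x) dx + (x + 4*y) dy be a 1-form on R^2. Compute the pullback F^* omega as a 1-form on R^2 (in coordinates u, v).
F^* omega = (v*(139*u*v + 10)) du + (u*(139*u*v + 10)) dv

Using F^*(f dg) = (f ∘ F) d(g ∘ F), substitute each coordinate x_i by F_i(u, v) in f_i, and replace dx_i by d F_i = (∂F_i/∂u) du + (∂F_i/∂v) dv.
  For the x component: f_1(F) = u*v - 2; d F_1 = (v) du + (u) dv
  For the y component: f_2(F) = -23*u*v - 2; d F_2 = (-6*v) du + (-6*u) dv
Combining and collecting du, dv coefficients:
  coeff of du: v*(139*u*v + 10)
  coeff of dv: u*(139*u*v + 10)
F^* omega = (v*(139*u*v + 10)) du + (u*(139*u*v + 10)) dv.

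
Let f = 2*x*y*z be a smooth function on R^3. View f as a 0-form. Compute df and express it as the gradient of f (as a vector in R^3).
df = (2*y*z) dx + (2*x*z) dy + (2*x*y) dz; grad f = (2*y*z, 2*x*z, 2*x*y)

For a 0-form f, d f = (∂f/∂x) dx + (∂f/∂y) dy + (∂f/∂z) dz. The components of the vector representation are exactly the entries of grad f in Cartesian coordinates:
  ∂f/∂x = 2*y*z
  ∂f/∂y = 2*x*z
  ∂f/∂z = 2*x*y.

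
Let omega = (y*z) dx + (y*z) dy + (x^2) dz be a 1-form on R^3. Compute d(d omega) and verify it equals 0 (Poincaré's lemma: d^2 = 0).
d(d omega) = 0

Step 1: d omega = sum_{i<j} (∂f_j/∂x_i - ∂f_i/∂x_j) dx_i ∧ dx_j:
  coeff of dx ∧ dy: -z
  coeff of dx ∧ dz: 2*x - y
  coeff of dy ∧ dz: -y
Step 2: Apply d again to each 2-form coefficient. The only possible 3-form in R^3 is dx ∧ dy ∧ dz, with coefficient
  ∂(coeff of dy∧dz)/∂x - ∂(coeff of dx∧dz)/∂y + ∂(coeff of dx∧dy)/∂z
  = ∂/∂x (-y) - ∂/∂y (2*x - y) + ∂/∂z (-z).
Each of these terms simplifies to sums of mixed partials that cancel in pairs. The result is 0 (by equality of mixed partials for smooth functions — Schwarz / Clairaut).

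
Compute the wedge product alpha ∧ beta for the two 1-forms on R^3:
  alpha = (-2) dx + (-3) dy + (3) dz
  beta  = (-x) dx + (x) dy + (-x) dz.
alpha ∧ beta = (-5*x) dx ∧ dy + (5*x) dx ∧ dz

Distribute the wedge, using dx_i ∧ dx_j = -dx_j ∧ dx_i and dx_i ∧ dx_i = 0. For each pair (i, j) with i < j, the coefficient of dx_i ∧ dx_j in alpha ∧ beta is (alpha_i * beta_j - alpha_j * beta_i). Collecting: alpha ∧ beta = (-5*x) dx ∧ dy + (5*x) dx ∧ dz.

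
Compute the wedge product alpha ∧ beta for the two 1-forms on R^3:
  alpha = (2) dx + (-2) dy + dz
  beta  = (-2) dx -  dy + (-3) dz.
alpha ∧ beta = (-6) dx ∧ dy + (-4) dx ∧ dz + (7) dy ∧ dz

Distribute the wedge, using dx_i ∧ dx_j = -dx_j ∧ dx_i and dx_i ∧ dx_i = 0. For each pair (i, j) with i < j, the coefficient of dx_i ∧ dx_j in alpha ∧ beta is (alpha_i * beta_j - alpha_j * beta_i). Collecting: alpha ∧ beta = (-6) dx ∧ dy + (-4) dx ∧ dz + (7) dy ∧ dz.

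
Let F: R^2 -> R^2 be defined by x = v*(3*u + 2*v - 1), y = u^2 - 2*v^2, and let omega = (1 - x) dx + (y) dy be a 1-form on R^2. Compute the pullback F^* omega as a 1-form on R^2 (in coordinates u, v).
F^* omega = (2*u^3 - 13*u*v^2 - 6*v^3 + 3*v^2 + 3*v) du + (-13*u^2*v - 18*u*v^2 + 6*u*v + 3*u + 6*v^2 + 3*v - 1) dv

Using F^*(f dg) = (f ∘ F) d(g ∘ F), substitute each coordinate x_i by F_i(u, v) in f_i, and replace dx_i by d F_i = (∂F_i/∂u) du + (∂F_i/∂v) dv.
  For the x component: f_1(F) = -3*u*v - 2*v^2 + v + 1; d F_1 = (3*v) du + (3*u + 4*v - 1) dv
  For the y component: f_2(F) = u^2 - 2*v^2; d F_2 = (2*u) du + (-4*v) dv
Combining and collecting du, dv coefficients:
  coeff of du: 2*u^3 - 13*u*v^2 - 6*v^3 + 3*v^2 + 3*v
  coeff of dv: -13*u^2*v - 18*u*v^2 + 6*u*v + 3*u + 6*v^2 + 3*v - 1
F^* omega = (2*u^3 - 13*u*v^2 - 6*v^3 + 3*v^2 + 3*v) du + (-13*u^2*v - 18*u*v^2 + 6*u*v + 3*u + 6*v^2 + 3*v - 1) dv.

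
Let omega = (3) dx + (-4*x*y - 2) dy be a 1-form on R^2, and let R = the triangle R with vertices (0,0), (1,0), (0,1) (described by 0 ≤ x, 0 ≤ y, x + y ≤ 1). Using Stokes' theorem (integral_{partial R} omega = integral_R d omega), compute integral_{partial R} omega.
integral_(partial R) omega = -2/3

Stokes: integral_partial_R omega = integral_R d omega with d omega = (∂Q/∂x - ∂P/∂y) dx ∧ dy.
  ∂Q/∂x = -4*y
  ∂P/∂y = 0
  integrand = ∂Q/∂x - ∂P/∂y = -4*y.
Integrating over R: integral_0^1 integral_0^{1-x} (-4*y) dy dx = -2/3.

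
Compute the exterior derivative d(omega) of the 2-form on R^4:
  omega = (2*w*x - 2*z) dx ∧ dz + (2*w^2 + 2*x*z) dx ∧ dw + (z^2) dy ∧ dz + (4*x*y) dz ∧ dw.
d(omega) = (4*y) dx ∧ dz ∧ dw + (4*x) dy ∧ dz ∧ dw

For a 2-form omega = sum_{i<j} g_{ij} dx_i ∧ dx_j, the exterior derivative is
  d(omega) = sum_{i<j} d(g_{ij}) ∧ dx_i ∧ dx_j = sum_{i<j, k} (∂g_{ij}/∂x_k) dx_k ∧ dx_i ∧ dx_j.
Expand each term, using dx_k ∧ dx_i ∧ dx_j = sgn(permutation) dx_{(a)} ∧ dx_{(b)} ∧ dx_{(c)} with (a < b < c) sorted:
  d(2*w*x - 2*z) includes (∂/∂w)(2*w*x - 2*z) dw = (2*x) dw, which multiplied by dx ∧ dz gives (2*x) dx ∧ dz ∧ dw
  d(2*w^2 + 2*x*z) includes (∂/∂z)(2*w^2 + 2*x*z) dz = (2*x) dz, which multiplied by dx ∧ dw gives (-2*x) dx ∧ dz ∧ dw
  d(4*x*y) includes (∂/∂x)(4*x*y) dx = (4*y) dx, which multiplied by dz ∧ dw gives (4*y) dx ∧ dz ∧ dw
  d(4*x*y) includes (∂/∂y)(4*x*y) dy = (4*x) dy, which multiplied by dz ∧ dw gives (4*x) dy ∧ dz ∧ dw
Collecting like 3-forms: d(omega) = (4*y) dx ∧ dz ∧ dw + (4*x) dy ∧ dz ∧ dw.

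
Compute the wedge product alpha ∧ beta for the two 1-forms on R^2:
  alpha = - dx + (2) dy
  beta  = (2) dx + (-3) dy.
alpha ∧ beta = (-1) dx ∧ dy

Distribute the wedge, using dx_i ∧ dx_j = -dx_j ∧ dx_i and dx_i ∧ dx_i = 0. For each pair (i, j) with i < j, the coefficient of dx_i ∧ dx_j in alpha ∧ beta is (alpha_i * beta_j - alpha_j * beta_i). Collecting: alpha ∧ beta = (-1) dx ∧ dy.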